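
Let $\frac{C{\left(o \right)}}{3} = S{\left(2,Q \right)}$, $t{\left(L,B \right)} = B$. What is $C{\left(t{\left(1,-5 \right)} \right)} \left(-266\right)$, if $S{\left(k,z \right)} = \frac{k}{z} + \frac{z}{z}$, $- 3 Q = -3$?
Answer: $-2394$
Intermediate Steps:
$Q = 1$ ($Q = \left(- \frac{1}{3}\right) \left(-3\right) = 1$)
$S{\left(k,z \right)} = 1 + \frac{k}{z}$ ($S{\left(k,z \right)} = \frac{k}{z} + 1 = 1 + \frac{k}{z}$)
$C{\left(o \right)} = 9$ ($C{\left(o \right)} = 3 \frac{2 + 1}{1} = 3 \cdot 1 \cdot 3 = 3 \cdot 3 = 9$)
$C{\left(t{\left(1,-5 \right)} \right)} \left(-266\right) = 9 \left(-266\right) = -2394$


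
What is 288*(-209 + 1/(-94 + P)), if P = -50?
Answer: -60194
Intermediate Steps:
288*(-209 + 1/(-94 + P)) = 288*(-209 + 1/(-94 - 50)) = 288*(-209 + 1/(-144)) = 288*(-209 - 1/144) = 288*(-30097/144) = -60194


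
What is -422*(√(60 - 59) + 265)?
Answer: -112252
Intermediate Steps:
-422*(√(60 - 59) + 265) = -422*(√1 + 265) = -422*(1 + 265) = -422*266 = -112252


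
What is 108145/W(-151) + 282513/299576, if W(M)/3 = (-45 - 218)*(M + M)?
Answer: 49857139567/35691185064 ≈ 1.3969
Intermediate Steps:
W(M) = -1578*M (W(M) = 3*((-45 - 218)*(M + M)) = 3*(-526*M) = -1578*M)
108145/W(-151) + 282513/299576 = 108145/((-1578*(-151))) + 282513/299576 = 108145/238278 + 282513*(1/299576) = 108145*(1/238278) + 282513/299576 = 108145/238278 + 282513/299576 = 49857139567/35691185064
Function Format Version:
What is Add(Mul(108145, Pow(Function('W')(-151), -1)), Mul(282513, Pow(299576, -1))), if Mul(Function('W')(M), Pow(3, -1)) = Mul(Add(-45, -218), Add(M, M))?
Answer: Rational(49857139567, 35691185064) ≈ 1.3969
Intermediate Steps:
Function('W')(M) = Mul(-1578, M) (Function('W')(M) = Mul(3, Mul(Add(-45, -218), Add(M, M))) = Mul(3, Mul(-263, Mul(2, M))) = Mul(3, Mul(-526, M)) = Mul(-1578, M))
Add(Mul(108145, Pow(Function('W')(-151), -1)), Mul(282513, Pow(299576, -1))) = Add(Mul(108145, Pow(Mul(-1578, -151), -1)), Mul(282513, Pow(299576, -1))) = Add(Mul(108145, Pow(238278, -1)), Mul(282513, Rational(1, 299576))) = Add(Mul(108145, Rational(1, 238278)), Rational(282513, 299576)) = Add(Rational(108145, 238278), Rational(282513, 299576)) = Rational(49857139567, 35691185064)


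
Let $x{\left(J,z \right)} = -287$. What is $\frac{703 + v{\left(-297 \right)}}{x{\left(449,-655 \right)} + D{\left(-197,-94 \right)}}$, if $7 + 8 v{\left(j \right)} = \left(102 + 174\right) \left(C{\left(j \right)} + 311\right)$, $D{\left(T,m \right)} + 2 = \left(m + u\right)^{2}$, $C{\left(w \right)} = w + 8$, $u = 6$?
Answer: $\frac{11689}{59640} \approx 0.19599$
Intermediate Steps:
$C{\left(w \right)} = 8 + w$
$D{\left(T,m \right)} = -2 + \left(6 + m\right)^{2}$ ($D{\left(T,m \right)} = -2 + \left(m + 6\right)^{2} = -2 + \left(6 + m\right)^{2}$)
$v{\left(j \right)} = \frac{88037}{8} + \frac{69 j}{2}$ ($v{\left(j \right)} = - \frac{7}{8} + \frac{\left(102 + 174\right) \left(\left(8 + j\right) + 311\right)}{8} = - \frac{7}{8} + \frac{276 \left(319 + j\right)}{8} = - \frac{7}{8} + \frac{88044 + 276 j}{8} = - \frac{7}{8} + \left(\frac{22011}{2} + \frac{69 j}{2}\right) = \frac{88037}{8} + \frac{69 j}{2}$)
$\frac{703 + v{\left(-297 \right)}}{x{\left(449,-655 \right)} + D{\left(-197,-94 \right)}} = \frac{703 + \left(\frac{88037}{8} + \frac{69}{2} \left(-297\right)\right)}{-287 - \left(2 - \left(6 - 94\right)^{2}\right)} = \frac{703 + \left(\frac{88037}{8} - \frac{20493}{2}\right)}{-287 - \left(2 - \left(-88\right)^{2}\right)} = \frac{703 + \frac{6065}{8}}{-287 + \left(-2 + 7744\right)} = \frac{11689}{8 \left(-287 + 7742\right)} = \frac{11689}{8 \cdot 7455} = \frac{11689}{8} \cdot \frac{1}{7455} = \frac{11689}{59640}$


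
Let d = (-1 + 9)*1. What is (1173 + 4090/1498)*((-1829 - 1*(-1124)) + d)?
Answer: -613793534/749 ≈ -8.1948e+5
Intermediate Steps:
d = 8 (d = 8*1 = 8)
(1173 + 4090/1498)*((-1829 - 1*(-1124)) + d) = (1173 + 4090/1498)*((-1829 - 1*(-1124)) + 8) = (1173 + 4090*(1/1498))*((-1829 + 1124) + 8) = (1173 + 2045/749)*(-705 + 8) = (880622/749)*(-697) = -613793534/749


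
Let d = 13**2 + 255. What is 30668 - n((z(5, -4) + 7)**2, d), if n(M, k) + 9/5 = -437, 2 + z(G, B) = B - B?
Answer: 155534/5 ≈ 31107.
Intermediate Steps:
z(G, B) = -2 (z(G, B) = -2 + (B - B) = -2 + 0 = -2)
d = 424 (d = 169 + 255 = 424)
n(M, k) = -2194/5 (n(M, k) = -9/5 - 437 = -2194/5)
30668 - n((z(5, -4) + 7)**2, d) = 30668 - 1*(-2194/5) = 30668 + 2194/5 = 155534/5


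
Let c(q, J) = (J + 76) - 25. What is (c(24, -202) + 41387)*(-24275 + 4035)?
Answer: -834616640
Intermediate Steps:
c(q, J) = 51 + J (c(q, J) = (76 + J) - 25 = 51 + J)
(c(24, -202) + 41387)*(-24275 + 4035) = ((51 - 202) + 41387)*(-24275 + 4035) = (-151 + 41387)*(-20240) = 41236*(-20240) = -834616640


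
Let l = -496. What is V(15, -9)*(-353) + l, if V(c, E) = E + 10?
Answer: -849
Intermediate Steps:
V(c, E) = 10 + E
V(15, -9)*(-353) + l = (10 - 9)*(-353) - 496 = 1*(-353) - 496 = -353 - 496 = -849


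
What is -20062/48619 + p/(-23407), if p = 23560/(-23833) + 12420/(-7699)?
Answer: -86142210474047778/208816498808827111 ≈ -0.41253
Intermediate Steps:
p = -477394300/183490267 (p = 23560*(-1/23833) + 12420*(-1/7699) = -23560/23833 - 12420/7699 = -477394300/183490267 ≈ -2.6017)
-20062/48619 + p/(-23407) = -20062/48619 - 477394300/183490267/(-23407) = -20062*1/48619 - 477394300/183490267*(-1/23407) = -20062/48619 + 477394300/4294956679669 = -86142210474047778/208816498808827111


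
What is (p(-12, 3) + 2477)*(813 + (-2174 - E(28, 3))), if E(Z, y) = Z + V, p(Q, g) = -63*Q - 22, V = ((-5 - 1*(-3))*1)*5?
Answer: -4427969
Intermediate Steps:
V = -10 (V = ((-5 + 3)*1)*5 = -2*1*5 = -2*5 = -10)
p(Q, g) = -22 - 63*Q
E(Z, y) = -10 + Z (E(Z, y) = Z - 10 = -10 + Z)
(p(-12, 3) + 2477)*(813 + (-2174 - E(28, 3))) = ((-22 - 63*(-12)) + 2477)*(813 + (-2174 - (-10 + 28))) = ((-22 + 756) + 2477)*(813 + (-2174 - 1*18)) = (734 + 2477)*(813 + (-2174 - 18)) = 3211*(813 - 2192) = 3211*(-1379) = -4427969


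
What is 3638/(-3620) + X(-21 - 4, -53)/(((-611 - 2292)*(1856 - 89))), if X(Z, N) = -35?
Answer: -9330680869/9284577810 ≈ -1.0050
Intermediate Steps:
3638/(-3620) + X(-21 - 4, -53)/(((-611 - 2292)*(1856 - 89))) = 3638/(-3620) - 35*1/((-611 - 2292)*(1856 - 89)) = 3638*(-1/3620) - 35/((-2903*1767)) = -1819/1810 - 35/(-5129601) = -1819/1810 - 35*(-1/5129601) = -1819/1810 + 35/5129601 = -9330680869/9284577810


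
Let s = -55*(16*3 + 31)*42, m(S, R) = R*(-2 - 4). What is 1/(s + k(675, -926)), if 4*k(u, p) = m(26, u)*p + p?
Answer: 2/1509707 ≈ 1.3248e-6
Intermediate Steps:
m(S, R) = -6*R (m(S, R) = R*(-6) = -6*R)
k(u, p) = p/4 - 3*p*u/2 (k(u, p) = ((-6*u)*p + p)/4 = (-6*p*u + p)/4 = (p - 6*p*u)/4 = p/4 - 3*p*u/2)
s = -182490 (s = -55*(48 + 31)*42 = -55*79*42 = -4345*42 = -182490)
1/(s + k(675, -926)) = 1/(-182490 + (¼)*(-926)*(1 - 6*675)) = 1/(-182490 + (¼)*(-926)*(1 - 4050)) = 1/(-182490 + (¼)*(-926)*(-4049)) = 1/(-182490 + 1874687/2) = 1/(1509707/2) = 2/1509707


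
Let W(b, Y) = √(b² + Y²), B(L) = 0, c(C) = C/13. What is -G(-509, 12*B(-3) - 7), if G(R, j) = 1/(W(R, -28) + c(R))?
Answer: -6617/43658104 - 169*√259865/43658104 ≈ -0.0021249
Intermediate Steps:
c(C) = C/13 (c(C) = C*(1/13) = C/13)
W(b, Y) = √(Y² + b²)
G(R, j) = 1/(√(784 + R²) + R/13) (G(R, j) = 1/(√((-28)² + R²) + R/13) = 1/(√(784 + R²) + R/13))
-G(-509, 12*B(-3) - 7) = -13/(-509 + 13*√(784 + (-509)²)) = -13/(-509 + 13*√(784 + 259081)) = -13/(-509 + 13*√259865)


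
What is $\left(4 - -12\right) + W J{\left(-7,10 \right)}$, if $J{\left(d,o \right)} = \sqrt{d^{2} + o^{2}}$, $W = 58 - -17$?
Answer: $16 + 75 \sqrt{149} \approx 931.49$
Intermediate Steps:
$W = 75$ ($W = 58 + 17 = 75$)
$\left(4 - -12\right) + W J{\left(-7,10 \right)} = \left(4 - -12\right) + 75 \sqrt{\left(-7\right)^{2} + 10^{2}} = \left(4 + 12\right) + 75 \sqrt{49 + 100} = 16 + 75 \sqrt{149}$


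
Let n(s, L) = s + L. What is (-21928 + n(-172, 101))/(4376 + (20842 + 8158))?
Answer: -21999/33376 ≈ -0.65913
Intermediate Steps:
n(s, L) = L + s
(-21928 + n(-172, 101))/(4376 + (20842 + 8158)) = (-21928 + (101 - 172))/(4376 + (20842 + 8158)) = (-21928 - 71)/(4376 + 29000) = -21999/33376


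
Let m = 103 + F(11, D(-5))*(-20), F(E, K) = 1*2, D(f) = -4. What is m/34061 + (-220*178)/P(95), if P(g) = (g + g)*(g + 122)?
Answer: -133123127/140433503 ≈ -0.94794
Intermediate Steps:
P(g) = 2*g*(122 + g) (P(g) = (2*g)*(122 + g) = 2*g*(122 + g))
F(E, K) = 2
m = 63 (m = 103 + 2*(-20) = 103 - 40 = 63)
m/34061 + (-220*178)/P(95) = 63/34061 + (-220*178)/((2*95*(122 + 95))) = 63*(1/34061) - 39160/(2*95*217) = 63/34061 - 39160/41230 = 63/34061 - 39160*1/41230 = 63/34061 - 3916/4123 = -133123127/140433503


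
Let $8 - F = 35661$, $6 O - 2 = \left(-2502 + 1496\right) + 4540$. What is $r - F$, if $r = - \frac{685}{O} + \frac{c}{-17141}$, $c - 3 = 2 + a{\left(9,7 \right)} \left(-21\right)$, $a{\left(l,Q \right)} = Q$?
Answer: $\frac{1080439459365}{30305288} \approx 35652.0$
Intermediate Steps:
$O = \frac{1768}{3}$ ($O = \frac{1}{3} + \frac{\left(-2502 + 1496\right) + 4540}{6} = \frac{1}{3} + \frac{-1006 + 4540}{6} = \frac{1}{3} + \frac{1}{6} \cdot 3534 = \frac{1}{3} + 589 = \frac{1768}{3} \approx 589.33$)
$c = -142$ ($c = 3 + \left(2 + 7 \left(-21\right)\right) = 3 + \left(2 - 147\right) = 3 - 145 = -142$)
$F = -35653$ ($F = 8 - 35661 = -35653$)
$r = - \frac{34973699}{30305288}$ ($r = - \frac{685}{\frac{1768}{3}} - \frac{142}{-17141} = \left(-685\right) \frac{3}{1768} - - \frac{142}{17141} = - \frac{2055}{1768} + \frac{142}{17141} = - \frac{34973699}{30305288} \approx -1.154$)
$r - F = - \frac{34973699}{30305288} - -35653 = - \frac{34973699}{30305288} + 35653 = \frac{1080439459365}{30305288}$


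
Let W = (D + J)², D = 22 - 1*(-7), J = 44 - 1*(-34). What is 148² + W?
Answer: 33353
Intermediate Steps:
J = 78 (J = 44 + 34 = 78)
D = 29 (D = 22 + 7 = 29)
W = 11449 (W = (29 + 78)² = 107² = 11449)
148² + W = 148² + 11449 = 21904 + 11449 = 33353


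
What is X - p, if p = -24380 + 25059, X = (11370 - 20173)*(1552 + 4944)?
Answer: -57184967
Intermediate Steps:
X = -57184288 (X = -8803*6496 = -57184288)
p = 679
X - p = -57184288 - 1*679 = -57184288 - 679 = -57184967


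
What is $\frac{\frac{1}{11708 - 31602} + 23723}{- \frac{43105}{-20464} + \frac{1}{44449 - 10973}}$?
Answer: $\frac{40413440150570488}{3588388814367} \approx 11262.0$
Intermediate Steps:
$\frac{\frac{1}{11708 - 31602} + 23723}{- \frac{43105}{-20464} + \frac{1}{44449 - 10973}} = \frac{\frac{1}{-19894} + 23723}{\left(-43105\right) \left(- \frac{1}{20464}\right) + \frac{1}{33476}} = \frac{- \frac{1}{19894} + 23723}{\frac{43105}{20464} + \frac{1}{33476}} = \frac{471945361}{19894 \cdot \frac{360750861}{171263216}} = \frac{471945361}{19894} \cdot \frac{171263216}{360750861} = \frac{40413440150570488}{3588388814367}$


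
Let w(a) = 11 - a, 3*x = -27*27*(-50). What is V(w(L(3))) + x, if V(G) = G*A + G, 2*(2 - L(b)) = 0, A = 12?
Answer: 12267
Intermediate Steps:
L(b) = 2 (L(b) = 2 - 1/2*0 = 2 + 0 = 2)
x = 12150 (x = (-27*27*(-50))/3 = (-729*(-50))/3 = (1/3)*36450 = 12150)
V(G) = 13*G (V(G) = G*12 + G = 12*G + G = 13*G)
V(w(L(3))) + x = 13*(11 - 1*2) + 12150 = 13*(11 - 2) + 12150 = 13*9 + 12150 = 117 + 12150 = 12267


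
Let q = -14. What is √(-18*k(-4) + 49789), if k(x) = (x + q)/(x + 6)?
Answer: √49951 ≈ 223.50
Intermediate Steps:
k(x) = (-14 + x)/(6 + x) (k(x) = (x - 14)/(x + 6) = (-14 + x)/(6 + x))
√(-18*k(-4) + 49789) = √(-18*(-14 - 4)/(6 - 4) + 49789) = √(-18*(-18)/2 + 49789) = √(-9*(-18) + 49789) = √(-18*(-9) + 49789) = √(162 + 49789) = √49951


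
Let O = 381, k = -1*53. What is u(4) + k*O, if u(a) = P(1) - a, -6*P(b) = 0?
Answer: -20197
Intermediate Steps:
k = -53
P(b) = 0 (P(b) = -⅙*0 = 0)
u(a) = -a (u(a) = 0 - a = -a)
u(4) + k*O = -1*4 - 53*381 = -4 - 20193 = -20197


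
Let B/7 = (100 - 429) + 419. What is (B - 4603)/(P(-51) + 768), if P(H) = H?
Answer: -3973/717 ≈ -5.5411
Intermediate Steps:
B = 630 (B = 7*((100 - 429) + 419) = 7*(-329 + 419) = 7*90 = 630)
(B - 4603)/(P(-51) + 768) = (630 - 4603)/(-51 + 768) = -3973/717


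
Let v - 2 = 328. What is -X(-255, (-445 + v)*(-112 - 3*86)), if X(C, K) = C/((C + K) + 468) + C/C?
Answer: -42508/42763 ≈ -0.99404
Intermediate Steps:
v = 330 (v = 2 + 328 = 330)
X(C, K) = 1 + C/(468 + C + K) (X(C, K) = C/(468 + C + K) + 1 = 1 + C/(468 + C + K))
-X(-255, (-445 + v)*(-112 - 3*86)) = -(468 + (-445 + 330)*(-112 - 3*86) + 2*(-255))/(468 - 255 + (-445 + 330)*(-112 - 3*86)) = -(468 - 115*(-112 - 258) - 510)/(468 - 255 - 115*(-112 - 258)) = -(468 - 115*(-370) - 510)/(468 - 255 - 115*(-370)) = -(468 + 42550 - 510)/(468 - 255 + 42550) = -42508/42763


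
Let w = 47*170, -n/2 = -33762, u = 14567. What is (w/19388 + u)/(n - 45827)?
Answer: 141216493/210330718 ≈ 0.67140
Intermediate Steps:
n = 67524 (n = -2*(-33762) = 67524)
w = 7990
(w/19388 + u)/(n - 45827) = (7990/19388 + 14567)/(67524 - 45827) = (7990*(1/19388) + 14567)/21697 = (3995/9694 + 14567)*(1/21697) = (141216493/9694)*(1/21697) = 141216493/210330718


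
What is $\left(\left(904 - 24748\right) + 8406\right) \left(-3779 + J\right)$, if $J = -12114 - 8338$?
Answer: $374078178$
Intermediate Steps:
$J = -20452$
$\left(\left(904 - 24748\right) + 8406\right) \left(-3779 + J\right) = \left(\left(904 - 24748\right) + 8406\right) \left(-3779 - 20452\right) = \left(-23844 + 8406\right) \left(-24231\right) = \left(-15438\right) \left(-24231\right) = 374078178$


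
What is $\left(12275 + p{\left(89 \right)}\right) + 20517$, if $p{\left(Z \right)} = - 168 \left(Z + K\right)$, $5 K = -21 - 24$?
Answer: $19352$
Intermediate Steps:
$K = -9$ ($K = \frac{-21 - 24}{5} = \frac{1}{5} \left(-45\right) = -9$)
$p{\left(Z \right)} = 1512 - 168 Z$ ($p{\left(Z \right)} = - 168 \left(Z - 9\right) = - 168 \left(-9 + Z\right) = 1512 - 168 Z$)
$\left(12275 + p{\left(89 \right)}\right) + 20517 = \left(12275 + \left(1512 - 14952\right)\right) + 20517 = \left(12275 - 13440\right) + 20517 = -1165 + 20517 = 19352$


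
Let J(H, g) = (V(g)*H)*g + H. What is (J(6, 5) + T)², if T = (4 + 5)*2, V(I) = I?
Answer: 30276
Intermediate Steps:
J(H, g) = H + H*g² (J(H, g) = (g*H)*g + H = (H*g)*g + H = H*g² + H = H + H*g²)
T = 18 (T = 9*2 = 18)
(J(6, 5) + T)² = (6*(1 + 5²) + 18)² = (6*(1 + 25) + 18)² = (6*26 + 18)² = (156 + 18)² = 174² = 30276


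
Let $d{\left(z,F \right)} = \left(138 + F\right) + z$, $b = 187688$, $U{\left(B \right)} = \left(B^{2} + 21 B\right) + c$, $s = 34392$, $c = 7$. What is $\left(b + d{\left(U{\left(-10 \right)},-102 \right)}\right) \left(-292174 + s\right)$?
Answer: $-48365316622$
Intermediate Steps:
$U{\left(B \right)} = 7 + B^{2} + 21 B$ ($U{\left(B \right)} = \left(B^{2} + 21 B\right) + 7 = 7 + B^{2} + 21 B$)
$d{\left(z,F \right)} = 138 + F + z$
$\left(b + d{\left(U{\left(-10 \right)},-102 \right)}\right) \left(-292174 + s\right) = \left(187688 + \left(138 - 102 + \left(7 + \left(-10\right)^{2} + 21 \left(-10\right)\right)\right)\right) \left(-292174 + 34392\right) = \left(187688 + \left(138 - 102 + \left(7 + 100 - 210\right)\right)\right) \left(-257782\right) = \left(187688 - 67\right) \left(-257782\right) = 187621 \left(-257782\right) = -48365316622$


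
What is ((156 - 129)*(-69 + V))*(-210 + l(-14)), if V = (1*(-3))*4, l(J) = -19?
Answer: 500823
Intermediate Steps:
V = -12 (V = -3*4 = -12)
((156 - 129)*(-69 + V))*(-210 + l(-14)) = ((156 - 129)*(-69 - 12))*(-210 - 19) = (27*(-81))*(-229) = -2187*(-229) = 500823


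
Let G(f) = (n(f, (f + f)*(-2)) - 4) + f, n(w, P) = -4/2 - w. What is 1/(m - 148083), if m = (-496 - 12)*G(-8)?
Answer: -1/145035 ≈ -6.8949e-6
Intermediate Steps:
n(w, P) = -2 - w (n(w, P) = -4*½ - w = -2 - w)
G(f) = -6 (G(f) = ((-2 - f) - 4) + f = (-6 - f) + f = -6)
m = 3048 (m = (-496 - 12)*(-6) = -508*(-6) = 3048)
1/(m - 148083) = 1/(3048 - 148083) = 1/(-145035) = -1/145035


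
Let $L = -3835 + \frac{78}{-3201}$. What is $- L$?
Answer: $\frac{4091971}{1067} \approx 3835.0$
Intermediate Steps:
$L = - \frac{4091971}{1067}$ ($L = -3835 + 78 \left(- \frac{1}{3201}\right) = -3835 - \frac{26}{1067} = - \frac{4091971}{1067} \approx -3835.0$)
$- L = \left(-1\right) \left(- \frac{4091971}{1067}\right) = \frac{4091971}{1067}$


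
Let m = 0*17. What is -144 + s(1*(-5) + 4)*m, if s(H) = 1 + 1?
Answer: -144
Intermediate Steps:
m = 0
s(H) = 2
-144 + s(1*(-5) + 4)*m = -144 + 2*0 = -144 + 0 = -144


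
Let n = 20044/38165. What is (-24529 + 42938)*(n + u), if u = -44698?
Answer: -69941044166/85 ≈ -8.2284e+8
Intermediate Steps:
n = 20044/38165 (n = 20044*(1/38165) = 20044/38165 ≈ 0.52519)
(-24529 + 42938)*(n + u) = (-24529 + 42938)*(20044/38165 - 44698) = 18409*(-1705879126/38165) = -69941044166/85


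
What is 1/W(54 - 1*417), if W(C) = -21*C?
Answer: 1/7623 ≈ 0.00013118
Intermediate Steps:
1/W(54 - 1*417) = 1/(-21*(54 - 1*417)) = 1/(-21*(54 - 417)) = 1/(-21*(-363)) = 1/7623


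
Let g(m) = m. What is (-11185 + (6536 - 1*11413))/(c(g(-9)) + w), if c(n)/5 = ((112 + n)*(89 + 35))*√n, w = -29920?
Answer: 6007188/469976285 + 76928949*I/939952570 ≈ 0.012782 + 0.081843*I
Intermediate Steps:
c(n) = 5*√n*(13888 + 124*n) (c(n) = 5*(((112 + n)*(89 + 35))*√n) = 5*(((112 + n)*124)*√n) = 5*((13888 + 124*n)*√n) = 5*(√n*(13888 + 124*n)) = 5*√n*(13888 + 124*n))
(-11185 + (6536 - 1*11413))/(c(g(-9)) + w) = (-11185 + (6536 - 1*11413))/(620*√(-9)*(112 - 9) - 29920) = (-11185 + (6536 - 11413))/(620*(3*I)*103 - 29920) = (-11185 - 4877)/(191580*I - 29920) = -16062*(-29920 - 191580*I)/37598102800 = -8031*(-29920 - 191580*I)/18799051400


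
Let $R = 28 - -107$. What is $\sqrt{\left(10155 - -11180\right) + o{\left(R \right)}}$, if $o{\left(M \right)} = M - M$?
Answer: $\sqrt{21335} \approx 146.06$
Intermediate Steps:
$R = 135$ ($R = 28 + 107 = 135$)
$o{\left(M \right)} = 0$
$\sqrt{\left(10155 - -11180\right) + o{\left(R \right)}} = \sqrt{\left(10155 - -11180\right) + 0} = \sqrt{\left(10155 + 11180\right) + 0} = \sqrt{21335 + 0} = \sqrt{21335}$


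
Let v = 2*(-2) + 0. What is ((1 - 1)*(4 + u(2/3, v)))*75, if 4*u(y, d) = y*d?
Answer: 0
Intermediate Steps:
v = -4 (v = -4 + 0 = -4)
u(y, d) = d*y/4 (u(y, d) = (y*d)/4 = (d*y)/4 = d*y/4)
((1 - 1)*(4 + u(2/3, v)))*75 = ((1 - 1)*(4 + (1/4)*(-4)*(2/3)))*75 = (0*(4 + (1/4)*(-4)*(2*(1/3))))*75 = (0*(4 + (1/4)*(-4)*(2/3)))*75 = (0*(4 - 2/3))*75 = (0*(10/3))*75 = 0*75 = 0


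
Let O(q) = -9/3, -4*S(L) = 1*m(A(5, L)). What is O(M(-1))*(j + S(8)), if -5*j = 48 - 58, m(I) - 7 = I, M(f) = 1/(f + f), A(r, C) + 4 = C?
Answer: 9/4 ≈ 2.2500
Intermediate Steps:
A(r, C) = -4 + C
M(f) = 1/(2*f)
m(I) = 7 + I
j = 2 (j = -(48 - 58)/5 = -1/5*(-10) = 2)
S(L) = -3/4 - L/4 (S(L) = -(7 + (-4 + L))/4 = -(3 + L)/4 = -3/4 - L/4)
O(q) = -3 (O(q) = -9*1/3 = -3)
O(M(-1))*(j + S(8)) = -3*(2 + (-3/4 - 1/4*8)) = -3*(2 + (-3/4 - 2)) = -3*(2 - 11/4) = -3*(-3/4) = 9/4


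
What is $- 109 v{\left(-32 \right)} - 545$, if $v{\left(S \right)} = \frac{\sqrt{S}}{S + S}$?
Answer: $-545 + \frac{109 i \sqrt{2}}{16} \approx -545.0 + 9.6343 i$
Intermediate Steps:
$v{\left(S \right)} = \frac{1}{2 \sqrt{S}}$ ($v{\left(S \right)} = \frac{\sqrt{S}}{2 S} = \frac{1}{2 S} \sqrt{S} = \frac{1}{2 \sqrt{S}}$)
$- 109 v{\left(-32 \right)} - 545 = - 109 \frac{1}{2 \cdot 4 i \sqrt{2}} - 545 = - 109 \frac{\left(- \frac{1}{8}\right) i \sqrt{2}}{2} - 545 = - 109 \left(- \frac{i \sqrt{2}}{16}\right) - 545 = \frac{109 i \sqrt{2}}{16} - 545 = -545 + \frac{109 i \sqrt{2}}{16}$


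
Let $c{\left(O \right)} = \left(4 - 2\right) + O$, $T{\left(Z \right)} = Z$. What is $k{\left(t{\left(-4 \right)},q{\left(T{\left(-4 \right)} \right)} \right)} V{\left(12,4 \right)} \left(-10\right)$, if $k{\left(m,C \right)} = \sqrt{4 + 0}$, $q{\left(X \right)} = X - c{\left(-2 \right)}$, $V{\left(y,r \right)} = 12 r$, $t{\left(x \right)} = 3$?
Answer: $-960$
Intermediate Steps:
$c{\left(O \right)} = 2 + O$
$q{\left(X \right)} = X$ ($q{\left(X \right)} = X - \left(2 - 2\right) = X - 0 = X + 0 = X$)
$k{\left(m,C \right)} = 2$ ($k{\left(m,C \right)} = \sqrt{4} = 2$)
$k{\left(t{\left(-4 \right)},q{\left(T{\left(-4 \right)} \right)} \right)} V{\left(12,4 \right)} \left(-10\right) = 2 \cdot 12 \cdot 4 \left(-10\right) = 2 \cdot 48 \left(-10\right) = 96 \left(-10\right) = -960$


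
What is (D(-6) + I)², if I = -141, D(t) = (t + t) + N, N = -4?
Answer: 24649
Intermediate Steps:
D(t) = -4 + 2*t (D(t) = (t + t) - 4 = 2*t - 4 = -4 + 2*t)
(D(-6) + I)² = ((-4 + 2*(-6)) - 141)² = ((-4 - 12) - 141)² = (-16 - 141)² = (-157)² = 24649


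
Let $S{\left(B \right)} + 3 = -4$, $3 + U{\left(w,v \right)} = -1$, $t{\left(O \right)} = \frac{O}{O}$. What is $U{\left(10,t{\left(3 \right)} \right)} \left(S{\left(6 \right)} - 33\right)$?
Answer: $160$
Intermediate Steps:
$t{\left(O \right)} = 1$
$U{\left(w,v \right)} = -4$ ($U{\left(w,v \right)} = -3 - 1 = -4$)
$S{\left(B \right)} = -7$ ($S{\left(B \right)} = -3 - 4 = -7$)
$U{\left(10,t{\left(3 \right)} \right)} \left(S{\left(6 \right)} - 33\right) = - 4 \left(-7 - 33\right) = \left(-4\right) \left(-40\right) = 160$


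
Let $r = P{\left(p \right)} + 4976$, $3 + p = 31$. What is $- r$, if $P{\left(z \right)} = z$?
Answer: $-5004$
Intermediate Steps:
$p = 28$ ($p = -3 + 31 = 28$)
$r = 5004$ ($r = 28 + 4976 = 5004$)
$- r = \left(-1\right) 5004 = -5004$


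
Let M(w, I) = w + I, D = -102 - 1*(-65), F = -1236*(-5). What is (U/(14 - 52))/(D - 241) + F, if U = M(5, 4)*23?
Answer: 65285727/10564 ≈ 6180.0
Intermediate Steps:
F = 6180
D = -37 (D = -102 + 65 = -37)
M(w, I) = I + w
U = 207 (U = (4 + 5)*23 = 9*23 = 207)
(U/(14 - 52))/(D - 241) + F = (207/(14 - 52))/(-37 - 241) + 6180 = (207/(-38))/(-278) + 6180 = -207*(-1)/(278*38) + 6180 = -1/278*(-207/38) + 6180 = 207/10564 + 6180 = 65285727/10564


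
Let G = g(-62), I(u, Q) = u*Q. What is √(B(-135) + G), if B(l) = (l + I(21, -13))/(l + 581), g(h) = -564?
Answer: 2*I*√7023162/223 ≈ 23.768*I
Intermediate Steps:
I(u, Q) = Q*u
G = -564
B(l) = (-273 + l)/(581 + l) (B(l) = (l - 13*21)/(l + 581) = (l - 273)/(581 + l) = (-273 + l)/(581 + l))
√(B(-135) + G) = √((-273 - 135)/(581 - 135) - 564) = √(-408/446 - 564) = √((1/446)*(-408) - 564) = √(-204/223 - 564) = √(-125976/223) = 2*I*√7023162/223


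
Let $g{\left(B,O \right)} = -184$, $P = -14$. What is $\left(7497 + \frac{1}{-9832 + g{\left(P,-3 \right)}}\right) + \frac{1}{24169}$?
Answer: $\frac{1814849035735}{242076704} \approx 7497.0$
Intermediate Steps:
$\left(7497 + \frac{1}{-9832 + g{\left(P,-3 \right)}}\right) + \frac{1}{24169} = \left(7497 + \frac{1}{-9832 - 184}\right) + \frac{1}{24169} = \left(7497 + \frac{1}{-10016}\right) + \frac{1}{24169} = \left(7497 - \frac{1}{10016}\right) + \frac{1}{24169} = \frac{75089951}{10016} + \frac{1}{24169} = \frac{1814849035735}{242076704}$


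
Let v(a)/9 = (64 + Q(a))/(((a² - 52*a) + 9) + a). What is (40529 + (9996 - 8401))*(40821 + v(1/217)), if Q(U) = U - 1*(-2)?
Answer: 710894238971496/412735 ≈ 1.7224e+9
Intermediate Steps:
Q(U) = 2 + U (Q(U) = U + 2 = 2 + U)
v(a) = 9*(66 + a)/(9 + a² - 51*a) (v(a) = 9*((64 + (2 + a))/(((a² - 52*a) + 9) + a)) = 9*((66 + a)/((9 + a² - 52*a) + a)) = 9*((66 + a)/(9 + a² - 51*a)) = 9*(66 + a)/(9 + a² - 51*a))
(40529 + (9996 - 8401))*(40821 + v(1/217)) = (40529 + (9996 - 8401))*(40821 + 9*(66 + 1/217)/(9 + (1/217)² - 51/217)) = (40529 + 1595)*(40821 + 9*(66 + 1/217)/(9 + (1/217)² - 51*1/217)) = 42124*(40821 + 9*(14323/217)/(9 + 1/47089 - 51/217)) = 42124*(40821 + 9*(14323/217)/(412735/47089)) = 42124*(40821 + 9*(47089/412735)*(14323/217)) = 42124*(40821 + 27972819/412735) = 42124*(16876228254/412735) = 710894238971496/412735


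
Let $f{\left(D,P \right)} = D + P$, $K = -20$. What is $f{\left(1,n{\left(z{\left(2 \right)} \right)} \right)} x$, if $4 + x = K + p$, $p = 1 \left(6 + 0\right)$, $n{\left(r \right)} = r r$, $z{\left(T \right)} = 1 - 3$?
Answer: $-90$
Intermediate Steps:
$z{\left(T \right)} = -2$ ($z{\left(T \right)} = 1 - 3 = -2$)
$n{\left(r \right)} = r^{2}$
$p = 6$ ($p = 1 \cdot 6 = 6$)
$x = -18$ ($x = -4 + \left(-20 + 6\right) = -4 - 14 = -18$)
$f{\left(1,n{\left(z{\left(2 \right)} \right)} \right)} x = \left(1 + \left(-2\right)^{2}\right) \left(-18\right) = \left(1 + 4\right) \left(-18\right) = 5 \left(-18\right) = -90$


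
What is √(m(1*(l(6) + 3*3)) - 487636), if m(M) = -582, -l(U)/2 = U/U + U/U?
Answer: I*√488218 ≈ 698.73*I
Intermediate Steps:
l(U) = -4 (l(U) = -2*(U/U + U/U) = -2*(1 + 1) = -2*2 = -4)
√(m(1*(l(6) + 3*3)) - 487636) = √(-582 - 487636) = √(-488218) = I*√488218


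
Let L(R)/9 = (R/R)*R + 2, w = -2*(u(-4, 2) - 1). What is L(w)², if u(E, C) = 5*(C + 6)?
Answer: 467856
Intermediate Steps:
u(E, C) = 30 + 5*C (u(E, C) = 5*(6 + C) = 30 + 5*C)
w = -78 (w = -2*((30 + 5*2) - 1) = -2*((30 + 10) - 1) = -2*(40 - 1) = -2*39 = -78)
L(R) = 18 + 9*R (L(R) = 9*((R/R)*R + 2) = 9*(1*R + 2) = 9*(R + 2) = 9*(2 + R) = 18 + 9*R)
L(w)² = (18 + 9*(-78))² = (18 - 702)² = (-684)² = 467856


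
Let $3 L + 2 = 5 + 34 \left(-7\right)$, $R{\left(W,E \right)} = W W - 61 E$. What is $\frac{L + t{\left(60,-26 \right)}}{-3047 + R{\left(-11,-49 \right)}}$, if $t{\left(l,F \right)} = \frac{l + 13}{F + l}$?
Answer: $- \frac{7771}{6426} \approx -1.2093$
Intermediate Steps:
$R{\left(W,E \right)} = W^{2} - 61 E$
$t{\left(l,F \right)} = \frac{13 + l}{F + l}$
$L = - \frac{235}{3}$ ($L = - \frac{2}{3} + \frac{5 + 34 \left(-7\right)}{3} = - \frac{2}{3} + \frac{5 - 238}{3} = - \frac{2}{3} + \frac{1}{3} \left(-233\right) = - \frac{2}{3} - \frac{233}{3} = - \frac{235}{3} \approx -78.333$)
$\frac{L + t{\left(60,-26 \right)}}{-3047 + R{\left(-11,-49 \right)}} = \frac{- \frac{235}{3} + \frac{13 + 60}{-26 + 60}}{-3047 + \left(\left(-11\right)^{2} - -2989\right)} = \frac{- \frac{235}{3} + \frac{1}{34} \cdot 73}{-3047 + \left(121 + 2989\right)} = \frac{- \frac{235}{3} + \frac{1}{34} \cdot 73}{-3047 + 3110} = \frac{- \frac{235}{3} + \frac{73}{34}}{63} = \left(- \frac{7771}{102}\right) \frac{1}{63} = - \frac{7771}{6426}$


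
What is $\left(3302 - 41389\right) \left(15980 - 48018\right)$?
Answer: $1220231306$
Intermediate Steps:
$\left(3302 - 41389\right) \left(15980 - 48018\right) = \left(-38087\right) \left(-32038\right) = 1220231306$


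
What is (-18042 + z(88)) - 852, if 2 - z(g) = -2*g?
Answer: -18716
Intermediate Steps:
z(g) = 2 + 2*g (z(g) = 2 - (-2)*g = 2 + 2*g)
(-18042 + z(88)) - 852 = (-18042 + (2 + 2*88)) - 852 = (-18042 + (2 + 176)) - 852 = (-18042 + 178) - 852 = -17864 - 852 = -18716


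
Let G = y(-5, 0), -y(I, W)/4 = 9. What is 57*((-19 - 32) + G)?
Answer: -4959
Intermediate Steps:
y(I, W) = -36 (y(I, W) = -4*9 = -36)
G = -36
57*((-19 - 32) + G) = 57*((-19 - 32) - 36) = 57*(-51 - 36) = 57*(-87) = -4959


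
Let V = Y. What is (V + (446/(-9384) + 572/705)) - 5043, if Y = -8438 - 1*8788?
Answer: -24553402577/1102620 ≈ -22268.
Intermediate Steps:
Y = -17226 (Y = -8438 - 8788 = -17226)
V = -17226
(V + (446/(-9384) + 572/705)) - 5043 = (-17226 + (446/(-9384) + 572/705)) - 5043 = (-17226 + (446*(-1/9384) + 572*(1/705))) - 5043 = (-17226 + (-223/4692 + 572/705)) - 5043 = (-17226 + 842203/1102620) - 5043 = -18992889917/1102620 - 5043 = -24553402577/1102620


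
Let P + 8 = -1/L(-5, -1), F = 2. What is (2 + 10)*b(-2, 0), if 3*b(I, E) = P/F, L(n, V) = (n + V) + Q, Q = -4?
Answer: -79/5 ≈ -15.800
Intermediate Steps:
L(n, V) = -4 + V + n (L(n, V) = (n + V) - 4 = (V + n) - 4 = -4 + V + n)
P = -79/10 (P = -8 - 1/(-4 - 1 - 5) = -8 - 1/(-10) = -8 - 1*(-1/10) = -8 + 1/10 = -79/10 ≈ -7.9000)
b(I, E) = -79/60 (b(I, E) = (-79/10/2)/3 = (-79/10*1/2)/3 = (1/3)*(-79/20) = -79/60)
(2 + 10)*b(-2, 0) = (2 + 10)*(-79/60) = 12*(-79/60) = -79/5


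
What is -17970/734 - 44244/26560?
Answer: -63719787/2436880 ≈ -26.148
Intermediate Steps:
-17970/734 - 44244/26560 = -17970*1/734 - 44244*1/26560 = -8985/367 - 11061/6640 = -63719787/2436880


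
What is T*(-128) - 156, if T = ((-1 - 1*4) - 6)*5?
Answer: 6884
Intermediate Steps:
T = -55 (T = ((-1 - 4) - 6)*5 = (-5 - 6)*5 = -11*5 = -55)
T*(-128) - 156 = -55*(-128) - 156 = 7040 - 156 = 6884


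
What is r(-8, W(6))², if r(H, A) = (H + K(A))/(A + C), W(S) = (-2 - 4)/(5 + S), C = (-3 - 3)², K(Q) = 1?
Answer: 5929/152100 ≈ 0.038981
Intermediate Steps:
C = 36 (C = (-6)² = 36)
W(S) = -6/(5 + S)
r(H, A) = (1 + H)/(36 + A) (r(H, A) = (H + 1)/(A + 36) = (1 + H)/(36 + A))
r(-8, W(6))² = ((1 - 8)/(36 - 6/(5 + 6)))² = (-7/(36 - 6/11))² = (-7/(390/11))² = ((11/390)*(-7))² = (-77/390)² = 5929/152100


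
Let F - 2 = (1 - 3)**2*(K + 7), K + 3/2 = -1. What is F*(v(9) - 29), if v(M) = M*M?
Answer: 1040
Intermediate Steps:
K = -5/2 (K = -3/2 - 1 = -5/2 ≈ -2.5000)
F = 20 (F = 2 + (1 - 3)**2*(-5/2 + 7) = 2 + (-2)**2*(9/2) = 2 + 4*(9/2) = 2 + 18 = 20)
v(M) = M**2
F*(v(9) - 29) = 20*(9**2 - 29) = 20*(81 - 29) = 20*52 = 1040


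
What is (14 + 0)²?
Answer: 196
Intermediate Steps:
(14 + 0)² = 14² = 196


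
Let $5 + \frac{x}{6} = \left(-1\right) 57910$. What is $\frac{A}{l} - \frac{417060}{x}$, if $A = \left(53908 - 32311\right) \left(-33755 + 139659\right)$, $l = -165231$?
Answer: $- \frac{89193404686}{6444009} \approx -13841.0$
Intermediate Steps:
$A = 2287208688$ ($A = 21597 \cdot 105904 = 2287208688$)
$x = -347490$ ($x = -30 + 6 \left(\left(-1\right) 57910\right) = -30 + 6 \left(-57910\right) = -30 - 347460 = -347490$)
$\frac{A}{l} - \frac{417060}{x} = \frac{2287208688}{-165231} - \frac{417060}{-347490} = 2287208688 \left(- \frac{1}{165231}\right) - - \frac{4634}{3861} = - \frac{762402896}{55077} + \frac{4634}{3861} = - \frac{89193404686}{6444009}$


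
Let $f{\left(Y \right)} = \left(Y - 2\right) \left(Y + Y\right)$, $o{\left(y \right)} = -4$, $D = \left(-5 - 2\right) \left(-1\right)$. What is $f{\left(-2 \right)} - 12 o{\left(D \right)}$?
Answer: $64$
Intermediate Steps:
$D = 7$ ($D = \left(-7\right) \left(-1\right) = 7$)
$f{\left(Y \right)} = 2 Y \left(-2 + Y\right)$ ($f{\left(Y \right)} = \left(-2 + Y\right) 2 Y = 2 Y \left(-2 + Y\right)$)
$f{\left(-2 \right)} - 12 o{\left(D \right)} = 2 \left(-2\right) \left(-2 - 2\right) - -48 = 2 \left(-2\right) \left(-4\right) + 48 = 16 + 48 = 64$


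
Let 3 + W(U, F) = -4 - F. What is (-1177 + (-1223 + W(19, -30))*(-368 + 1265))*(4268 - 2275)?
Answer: -2147610961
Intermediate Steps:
W(U, F) = -7 - F (W(U, F) = -3 + (-4 - F) = -7 - F)
(-1177 + (-1223 + W(19, -30))*(-368 + 1265))*(4268 - 2275) = (-1177 + (-1223 + (-7 - 1*(-30)))*(-368 + 1265))*(4268 - 2275) = (-1177 + (-1223 + (-7 + 30))*897)*1993 = (-1177 + (-1223 + 23)*897)*1993 = (-1177 - 1200*897)*1993 = (-1177 - 1076400)*1993 = -1077577*1993 = -2147610961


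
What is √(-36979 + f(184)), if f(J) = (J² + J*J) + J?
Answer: √30917 ≈ 175.83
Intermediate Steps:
f(J) = J + 2*J² (f(J) = (J² + J²) + J = 2*J² + J = J + 2*J²)
√(-36979 + f(184)) = √(-36979 + 184*(1 + 2*184)) = √(-36979 + 184*(1 + 368)) = √(-36979 + 184*369) = √(-36979 + 67896) = √30917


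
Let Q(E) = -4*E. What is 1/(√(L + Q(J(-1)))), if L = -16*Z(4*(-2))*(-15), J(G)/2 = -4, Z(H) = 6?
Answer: √23/184 ≈ 0.026064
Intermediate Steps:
J(G) = -8 (J(G) = 2*(-4) = -8)
L = 1440 (L = -16*6*(-15) = -96*(-15) = 1440)
1/(√(L + Q(J(-1)))) = 1/(√(1440 - 4*(-8))) = 1/(√(1440 + 32)) = 1/(√1472) = 1/(8*√23) = √23/184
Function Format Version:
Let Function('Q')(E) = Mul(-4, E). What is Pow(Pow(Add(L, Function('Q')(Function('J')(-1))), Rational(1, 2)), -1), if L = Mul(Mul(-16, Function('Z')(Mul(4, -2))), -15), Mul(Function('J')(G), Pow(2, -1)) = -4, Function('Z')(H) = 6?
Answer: Mul(Rational(1, 184), Pow(23, Rational(1, 2))) ≈ 0.026064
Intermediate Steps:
Function('J')(G) = -8 (Function('J')(G) = Mul(2, -4) = -8)
L = 1440 (L = Mul(Mul(-16, 6), -15) = Mul(-96, -15) = 1440)
Pow(Pow(Add(L, Function('Q')(Function('J')(-1))), Rational(1, 2)), -1) = Pow(Pow(Add(1440, Mul(-4, -8)), Rational(1, 2)), -1) = Pow(Pow(Add(1440, 32), Rational(1, 2)), -1) = Pow(Pow(1472, Rational(1, 2)), -1) = Pow(Mul(8, Pow(23, Rational(1, 2))), -1) = Mul(Rational(1, 184), Pow(23, Rational(1, 2)))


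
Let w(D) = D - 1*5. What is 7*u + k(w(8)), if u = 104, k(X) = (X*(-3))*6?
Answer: 674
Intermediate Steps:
w(D) = -5 + D (w(D) = D - 5 = -5 + D)
k(X) = -18*X (k(X) = -3*X*6 = -18*X)
7*u + k(w(8)) = 7*104 - 18*(-5 + 8) = 728 - 18*3 = 728 - 54 = 674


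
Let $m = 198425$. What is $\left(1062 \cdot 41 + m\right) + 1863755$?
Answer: $2105722$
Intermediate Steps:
$\left(1062 \cdot 41 + m\right) + 1863755 = \left(1062 \cdot 41 + 198425\right) + 1863755 = \left(43542 + 198425\right) + 1863755 = 241967 + 1863755 = 2105722$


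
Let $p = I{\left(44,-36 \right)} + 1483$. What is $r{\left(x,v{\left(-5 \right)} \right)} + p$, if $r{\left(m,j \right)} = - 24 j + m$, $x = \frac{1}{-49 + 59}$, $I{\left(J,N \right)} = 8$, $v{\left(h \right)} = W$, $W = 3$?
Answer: $\frac{14191}{10} \approx 1419.1$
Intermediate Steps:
$v{\left(h \right)} = 3$
$x = \frac{1}{10} \approx 0.1$
$r{\left(m,j \right)} = m - 24 j$
$p = 1491$ ($p = 8 + 1483 = 1491$)
$r{\left(x,v{\left(-5 \right)} \right)} + p = \left(\frac{1}{10} - 72\right) + 1491 = - \frac{719}{10} + 1491 = \frac{14191}{10}$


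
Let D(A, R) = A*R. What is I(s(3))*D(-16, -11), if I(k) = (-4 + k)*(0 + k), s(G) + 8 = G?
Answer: 7920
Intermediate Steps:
s(G) = -8 + G
I(k) = k*(-4 + k) (I(k) = (-4 + k)*k = k*(-4 + k))
I(s(3))*D(-16, -11) = ((-8 + 3)*(-4 + (-8 + 3)))*(-16*(-11)) = -5*(-4 - 5)*176 = -5*(-9)*176 = 45*176 = 7920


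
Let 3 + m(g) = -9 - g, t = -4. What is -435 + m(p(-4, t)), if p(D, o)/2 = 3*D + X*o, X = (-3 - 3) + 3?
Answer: -447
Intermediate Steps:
X = -3 (X = -6 + 3 = -3)
p(D, o) = -6*o + 6*D (p(D, o) = 2*(3*D - 3*o) = 2*(-3*o + 3*D) = -6*o + 6*D)
m(g) = -12 - g (m(g) = -3 + (-9 - g) = -12 - g)
-435 + m(p(-4, t)) = -435 + (-12 - (-6*(-4) + 6*(-4))) = -435 + (-12 - (24 - 24)) = -435 + (-12 - 1*0) = -435 + (-12 + 0) = -435 - 12 = -447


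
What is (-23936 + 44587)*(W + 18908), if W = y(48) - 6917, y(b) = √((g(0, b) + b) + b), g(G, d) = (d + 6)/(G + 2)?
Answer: 247626141 + 20651*√123 ≈ 2.4786e+8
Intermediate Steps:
g(G, d) = (6 + d)/(2 + G)
y(b) = √(3 + 5*b/2) (y(b) = √(((6 + b)/(2 + 0) + b) + b) = √(((6 + b)/2 + b) + b) = √(((3 + b/2) + b) + b) = √((3 + 3*b/2) + b) = √(3 + 5*b/2))
W = -6917 + √123 (W = √(12 + 10*48)/2 - 6917 = √(12 + 480)/2 - 6917 = √492/2 - 6917 = (2*√123)/2 - 6917 = √123 - 6917 = -6917 + √123 ≈ -6905.9)
(-23936 + 44587)*(W + 18908) = (-23936 + 44587)*((-6917 + √123) + 18908) = 20651*(11991 + √123) = 247626141 + 20651*√123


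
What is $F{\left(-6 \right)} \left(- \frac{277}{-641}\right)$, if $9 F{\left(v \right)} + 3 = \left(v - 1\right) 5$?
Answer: $- \frac{10526}{5769} \approx -1.8246$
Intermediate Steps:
$F{\left(v \right)} = - \frac{8}{9} + \frac{5 v}{9}$ ($F{\left(v \right)} = - \frac{1}{3} + \frac{\left(v - 1\right) 5}{9} = - \frac{1}{3} + \frac{\left(-1 + v\right) 5}{9} = - \frac{1}{3} + \frac{-5 + 5 v}{9} = - \frac{1}{3} + \left(- \frac{5}{9} + \frac{5 v}{9}\right) = - \frac{8}{9} + \frac{5 v}{9}$)
$F{\left(-6 \right)} \left(- \frac{277}{-641}\right) = \left(- \frac{8}{9} + \frac{5}{9} \left(-6\right)\right) \left(- \frac{277}{-641}\right) = \left(- \frac{8}{9} - \frac{10}{3}\right) \left(\left(-277\right) \left(- \frac{1}{641}\right)\right) = \left(- \frac{38}{9}\right) \frac{277}{641} = - \frac{10526}{5769}$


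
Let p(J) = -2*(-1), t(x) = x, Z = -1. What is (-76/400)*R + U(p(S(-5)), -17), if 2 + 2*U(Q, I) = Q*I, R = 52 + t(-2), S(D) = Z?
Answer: -55/2 ≈ -27.500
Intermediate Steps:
S(D) = -1
p(J) = 2
R = 50 (R = 52 - 2 = 50)
U(Q, I) = -1 + I*Q/2 (U(Q, I) = -1 + (Q*I)/2 = -1 + (I*Q)/2 = -1 + I*Q/2)
(-76/400)*R + U(p(S(-5)), -17) = -76/400*50 + (-1 + (½)*(-17)*2) = -76*1/400*50 + (-1 - 17) = -19/100*50 - 18 = -19/2 - 18 = -55/2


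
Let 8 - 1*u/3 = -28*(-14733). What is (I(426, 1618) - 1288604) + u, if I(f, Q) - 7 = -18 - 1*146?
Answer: -2526309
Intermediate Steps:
u = -1237548 (u = 24 - (-84)*(-14733) = 24 - 3*412524 = 24 - 1237572 = -1237548)
I(f, Q) = -157 (I(f, Q) = 7 + (-18 - 1*146) = 7 + (-18 - 146) = 7 - 164 = -157)
(I(426, 1618) - 1288604) + u = (-157 - 1288604) - 1237548 = -1288761 - 1237548 = -2526309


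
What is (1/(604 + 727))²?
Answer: 1/1771561 ≈ 5.6447e-7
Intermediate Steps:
(1/(604 + 727))² = (1/1331)² = 1/1771561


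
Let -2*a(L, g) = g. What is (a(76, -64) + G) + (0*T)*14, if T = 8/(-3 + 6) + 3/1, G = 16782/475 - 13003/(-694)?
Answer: 28371933/329650 ≈ 86.067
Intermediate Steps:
a(L, g) = -g/2
G = 17823133/329650 (G = 16782*(1/475) - 13003*(-1/694) = 16782/475 + 13003/694 = 17823133/329650 ≈ 54.067)
T = 17/3 (T = 8/3 + 3*1 = 8*(⅓) + 3 = 8/3 + 3 = 17/3 ≈ 5.6667)
(a(76, -64) + G) + (0*T)*14 = (-½*(-64) + 17823133/329650) + (0*(17/3))*14 = (32 + 17823133/329650) + 0*14 = 28371933/329650 + 0 = 28371933/329650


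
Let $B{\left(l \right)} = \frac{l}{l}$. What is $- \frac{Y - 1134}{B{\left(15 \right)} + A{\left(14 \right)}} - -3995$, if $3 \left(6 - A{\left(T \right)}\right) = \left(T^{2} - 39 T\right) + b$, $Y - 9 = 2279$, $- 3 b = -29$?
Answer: $\frac{2160097}{542} \approx 3985.4$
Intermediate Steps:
$B{\left(l \right)} = 1$
$b = \frac{29}{3}$ ($b = \left(- \frac{1}{3}\right) \left(-29\right) = \frac{29}{3} \approx 9.6667$)
$Y = 2288$ ($Y = 9 + 2279 = 2288$)
$A{\left(T \right)} = \frac{25}{9} + 13 T - \frac{T^{2}}{3}$ ($A{\left(T \right)} = 6 - \frac{\left(T^{2} - 39 T\right) + \frac{29}{3}}{3} = 6 - \frac{\frac{29}{3} + T^{2} - 39 T}{3} = 6 - \left(\frac{29}{9} - 13 T + \frac{T^{2}}{3}\right) = \frac{25}{9} + 13 T - \frac{T^{2}}{3}$)
$- \frac{Y - 1134}{B{\left(15 \right)} + A{\left(14 \right)}} - -3995 = - \frac{2288 - 1134}{1 + \left(\frac{25}{9} + 13 \cdot 14 - \frac{14^{2}}{3}\right)} - -3995 = - \frac{1154}{1 + \left(\frac{25}{9} + 182 - \frac{196}{3}\right)} + 3995 = - \frac{1154}{1 + \frac{1075}{9}} + 3995 = - \frac{1154}{\frac{1084}{9}} + 3995 = - \frac{1154 \cdot 9}{1084} + 3995 = \left(-1\right) \frac{5193}{542} + 3995 = - \frac{5193}{542} + 3995 = \frac{2160097}{542}$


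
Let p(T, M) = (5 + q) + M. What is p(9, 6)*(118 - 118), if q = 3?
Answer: 0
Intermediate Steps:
p(T, M) = 8 + M (p(T, M) = (5 + 3) + M = 8 + M)
p(9, 6)*(118 - 118) = (8 + 6)*(118 - 118) = 14*0 = 0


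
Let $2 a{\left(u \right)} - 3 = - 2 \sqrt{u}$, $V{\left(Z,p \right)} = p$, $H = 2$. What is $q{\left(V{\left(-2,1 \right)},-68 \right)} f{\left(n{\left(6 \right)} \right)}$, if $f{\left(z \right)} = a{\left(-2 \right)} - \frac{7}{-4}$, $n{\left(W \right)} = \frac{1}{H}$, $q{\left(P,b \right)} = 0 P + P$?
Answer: $\frac{13}{4} - i \sqrt{2} \approx 3.25 - 1.4142 i$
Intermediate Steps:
$q{\left(P,b \right)} = P$ ($q{\left(P,b \right)} = 0 + P = P$)
$a{\left(u \right)} = \frac{3}{2} - \sqrt{u}$ ($a{\left(u \right)} = \frac{3}{2} + \frac{\left(-2\right) \sqrt{u}}{2} = \frac{3}{2} - \sqrt{u}$)
$n{\left(W \right)} = \frac{1}{2}$
$f{\left(z \right)} = \frac{13}{4} - i \sqrt{2}$ ($f{\left(z \right)} = \left(\frac{3}{2} - \sqrt{-2}\right) - \frac{7}{-4} = \left(\frac{3}{2} - i \sqrt{2}\right) - 7 \left(- \frac{1}{4}\right) = \left(\frac{3}{2} - i \sqrt{2}\right) - - \frac{7}{4} = \left(\frac{3}{2} - i \sqrt{2}\right) + \frac{7}{4} = \frac{13}{4} - i \sqrt{2}$)
$q{\left(V{\left(-2,1 \right)},-68 \right)} f{\left(n{\left(6 \right)} \right)} = 1 \left(\frac{13}{4} - i \sqrt{2}\right) = \frac{13}{4} - i \sqrt{2}$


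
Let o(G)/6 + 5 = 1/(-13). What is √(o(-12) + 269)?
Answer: √40313/13 ≈ 15.445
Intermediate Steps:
o(G) = -396/13 (o(G) = -30 + 6/(-13) = -30 + 6*(-1/13) = -30 - 6/13 = -396/13)
√(o(-12) + 269) = √(-396/13 + 269) = √(3101/13) = √40313/13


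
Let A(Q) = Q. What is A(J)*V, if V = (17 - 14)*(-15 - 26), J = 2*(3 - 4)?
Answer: 246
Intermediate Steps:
J = -2 (J = 2*(-1) = -2)
V = -123 (V = 3*(-41) = -123)
A(J)*V = -2*(-123) = 246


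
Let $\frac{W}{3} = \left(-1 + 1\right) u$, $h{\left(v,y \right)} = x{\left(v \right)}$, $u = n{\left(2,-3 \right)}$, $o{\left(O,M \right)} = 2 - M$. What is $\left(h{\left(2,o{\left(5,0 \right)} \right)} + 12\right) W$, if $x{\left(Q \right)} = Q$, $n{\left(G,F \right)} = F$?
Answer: $0$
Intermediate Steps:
$u = -3$
$h{\left(v,y \right)} = v$
$W = 0$ ($W = 3 \left(-1 + 1\right) \left(-3\right) = 3 \cdot 0 \left(-3\right) = 3 \cdot 0 = 0$)
$\left(h{\left(2,o{\left(5,0 \right)} \right)} + 12\right) W = \left(2 + 12\right) 0 = 14 \cdot 0 = 0$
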